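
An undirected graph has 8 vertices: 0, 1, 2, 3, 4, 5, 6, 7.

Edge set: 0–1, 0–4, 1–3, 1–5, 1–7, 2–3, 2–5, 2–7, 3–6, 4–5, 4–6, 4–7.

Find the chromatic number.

3

The cycle 7-2-3-6-4-7 has odd length 5, so it cannot be 2-colored; at least 3 colors are needed.
3 colors suffice: color red → {1, 2, 4}; color blue → {0, 3, 5, 7}; color green → {6}. Every edge joins two different colors.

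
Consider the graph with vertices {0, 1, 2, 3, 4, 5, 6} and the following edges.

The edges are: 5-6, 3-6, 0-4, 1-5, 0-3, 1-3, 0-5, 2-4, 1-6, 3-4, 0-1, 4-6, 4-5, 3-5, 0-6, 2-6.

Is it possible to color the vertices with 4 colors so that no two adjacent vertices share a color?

0, 1, 3, 5, 6 are mutually adjacent (a clique of size 5), so at least 5 colors are needed.
So 4 colors are not enough.

No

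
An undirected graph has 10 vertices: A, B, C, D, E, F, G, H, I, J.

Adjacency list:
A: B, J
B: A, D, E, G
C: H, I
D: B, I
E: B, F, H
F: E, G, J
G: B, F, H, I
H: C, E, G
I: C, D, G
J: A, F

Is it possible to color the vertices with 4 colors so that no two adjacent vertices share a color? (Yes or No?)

The chromatic number is 3. The cycle J-F-G-B-A-J has odd length 5, so it cannot be 2-colored; at least 3 colors are needed.
3 colors suffice: A=1, B=2, C=1, D=1, E=1, F=2, G=1, H=2, I=2, J=3.
Since 4 ≥ 3, a proper 4-coloring certainly exists.

Yes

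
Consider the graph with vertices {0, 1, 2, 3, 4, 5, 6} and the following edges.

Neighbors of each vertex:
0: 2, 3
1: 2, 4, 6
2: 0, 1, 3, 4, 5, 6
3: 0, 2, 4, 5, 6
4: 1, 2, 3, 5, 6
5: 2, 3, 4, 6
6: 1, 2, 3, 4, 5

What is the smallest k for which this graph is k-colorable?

2, 3, 4, 5, 6 form a clique, so at least 5 colors are needed.
5 colors suffice: color a → {2}; color b → {0, 4}; color c → {6}; color d → {1, 3}; color e → {5}. Each edge has distinct colors on its endpoints.

5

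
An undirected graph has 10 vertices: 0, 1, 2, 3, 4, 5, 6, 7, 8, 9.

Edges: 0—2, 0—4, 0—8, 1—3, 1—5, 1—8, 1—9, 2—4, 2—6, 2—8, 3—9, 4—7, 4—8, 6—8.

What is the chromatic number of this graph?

4

0, 2, 4, 8 are mutually adjacent (a clique of size 4), so at least 4 colors are needed.
4 colors suffice: color red → {5, 7, 8, 9}; color blue → {1, 2}; color green → {3, 4, 6}; color yellow → {0}. Every edge joins two different colors.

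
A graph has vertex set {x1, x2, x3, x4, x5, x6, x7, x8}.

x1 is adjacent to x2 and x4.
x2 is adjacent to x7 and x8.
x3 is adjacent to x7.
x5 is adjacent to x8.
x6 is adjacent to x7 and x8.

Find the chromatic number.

x2 and x7 are adjacent, so at least 2 colors are needed.
One proper 2-coloring: x1=red, x2=blue, x3=blue, x4=blue, x5=blue, x6=blue, x7=red, x8=red. No two adjacent vertices share a color.

2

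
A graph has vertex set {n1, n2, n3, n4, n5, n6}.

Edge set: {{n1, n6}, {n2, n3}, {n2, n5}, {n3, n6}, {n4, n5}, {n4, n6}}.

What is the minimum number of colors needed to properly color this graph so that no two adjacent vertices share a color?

The cycle n2-n5-n4-n6-n3-n2 has odd length 5, so it cannot be 2-colored; at least 3 colors are needed.
3 colors suffice: color R → {n5, n6}; color B → {n1, n3, n4}; color G → {n2}. Every edge joins two different colors.

3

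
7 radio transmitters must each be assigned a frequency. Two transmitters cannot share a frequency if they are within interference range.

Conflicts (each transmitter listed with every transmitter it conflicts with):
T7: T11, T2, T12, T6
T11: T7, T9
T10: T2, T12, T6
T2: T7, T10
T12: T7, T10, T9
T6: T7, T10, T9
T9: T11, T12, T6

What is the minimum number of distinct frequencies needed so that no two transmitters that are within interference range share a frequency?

2

T10 and T2 conflict, so at least 2 frequencies are needed.
A valid assignment using 2 frequencies: T7=1, T11=2, T10=1, T2=2, T12=2, T6=2, T9=1. Every pair that conflicts lands in different frequencies.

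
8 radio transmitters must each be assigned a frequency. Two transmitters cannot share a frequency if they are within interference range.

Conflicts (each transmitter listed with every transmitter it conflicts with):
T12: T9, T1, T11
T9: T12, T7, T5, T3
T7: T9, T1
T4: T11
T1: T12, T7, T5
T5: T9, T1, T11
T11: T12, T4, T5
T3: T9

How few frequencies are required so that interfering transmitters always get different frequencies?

2

T9 and T7 conflict, so at least 2 frequencies are needed.
2 frequencies suffice: frequency 1 → {T9, T1, T11}; frequency 2 → {T12, T7, T4, T5, T3}. No two conflicting transmitters share a frequency.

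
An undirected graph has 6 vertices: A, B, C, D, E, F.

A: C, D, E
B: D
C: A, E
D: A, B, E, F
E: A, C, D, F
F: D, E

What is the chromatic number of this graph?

A, C, E are mutually adjacent, so at least 3 colors are needed.
3 colors suffice: color red → {B, E}; color blue → {C, D}; color green → {A, F}. Each edge has distinct colors on its endpoints.

3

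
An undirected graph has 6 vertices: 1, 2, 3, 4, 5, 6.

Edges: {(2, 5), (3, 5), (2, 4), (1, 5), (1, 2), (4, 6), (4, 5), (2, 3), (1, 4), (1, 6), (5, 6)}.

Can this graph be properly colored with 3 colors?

No

1, 2, 4, 5 form a clique, so at least 4 colors are needed.
So 3 colors are not enough.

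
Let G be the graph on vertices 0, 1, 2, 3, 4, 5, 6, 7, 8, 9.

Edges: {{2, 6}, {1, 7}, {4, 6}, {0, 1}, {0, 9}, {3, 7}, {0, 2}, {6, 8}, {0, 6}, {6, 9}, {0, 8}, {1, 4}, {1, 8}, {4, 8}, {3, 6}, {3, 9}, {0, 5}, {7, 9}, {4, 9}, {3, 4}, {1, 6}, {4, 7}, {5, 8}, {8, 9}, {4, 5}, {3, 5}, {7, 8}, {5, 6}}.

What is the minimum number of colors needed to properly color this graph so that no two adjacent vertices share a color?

4

0, 5, 6, 8 are mutually adjacent (a clique of size 4), so at least 4 colors are needed.
4 colors suffice: color a → {6, 7}; color b → {0, 4}; color c → {2, 3, 8}; color d → {1, 5, 9}. Each edge has distinct colors on its endpoints.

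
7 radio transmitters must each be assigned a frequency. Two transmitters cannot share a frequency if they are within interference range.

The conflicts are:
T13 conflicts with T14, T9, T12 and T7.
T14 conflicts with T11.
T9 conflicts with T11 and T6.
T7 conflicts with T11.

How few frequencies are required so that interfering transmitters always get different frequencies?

2

T7 and T11 conflict, so at least 2 frequencies are needed.
2 frequencies suffice: frequency 1 → {T13, T11, T6}; frequency 2 → {T14, T9, T12, T7}. Each listed conflict is separated.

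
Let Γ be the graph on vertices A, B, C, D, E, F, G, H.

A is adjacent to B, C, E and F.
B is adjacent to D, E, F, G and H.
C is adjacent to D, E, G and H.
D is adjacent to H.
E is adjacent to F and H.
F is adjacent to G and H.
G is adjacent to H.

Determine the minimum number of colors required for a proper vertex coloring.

4

B, F, G, H are pairwise adjacent (a clique of size 4), so at least 4 colors are needed.
A valid assignment using 4 colors: A=1, B=2, C=2, D=3, E=4, F=3, G=4, H=1. No two adjacent vertices share a color.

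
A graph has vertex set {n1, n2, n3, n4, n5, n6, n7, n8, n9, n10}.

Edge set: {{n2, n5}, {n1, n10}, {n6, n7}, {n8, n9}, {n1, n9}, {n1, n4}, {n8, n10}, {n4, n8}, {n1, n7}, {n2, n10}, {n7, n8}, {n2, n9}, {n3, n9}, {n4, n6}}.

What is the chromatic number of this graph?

n1 and n4 are adjacent, so at least 2 colors are needed.
2 colors suffice: color R → {n1, n2, n3, n6, n8}; color B → {n4, n5, n7, n9, n10}. Each edge has distinct colors on its endpoints.

2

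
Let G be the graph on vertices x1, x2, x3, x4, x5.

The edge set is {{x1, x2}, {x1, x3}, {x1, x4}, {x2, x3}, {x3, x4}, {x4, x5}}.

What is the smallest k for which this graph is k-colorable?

3

x1, x2, x3 form a triangle, so at least 3 colors are needed.
A valid assignment using 3 colors: x1=2, x2=1, x3=3, x4=1, x5=2. Each edge has distinct colors on its endpoints.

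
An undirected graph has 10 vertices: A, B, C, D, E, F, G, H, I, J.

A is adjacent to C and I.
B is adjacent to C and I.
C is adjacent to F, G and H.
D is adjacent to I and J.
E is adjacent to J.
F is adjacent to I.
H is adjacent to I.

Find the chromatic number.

2

B and I are adjacent, so at least 2 colors are needed.
A valid assignment using 2 colors: A=2, B=2, C=1, D=2, E=2, F=2, G=2, H=2, I=1, J=1. No two adjacent vertices share a color.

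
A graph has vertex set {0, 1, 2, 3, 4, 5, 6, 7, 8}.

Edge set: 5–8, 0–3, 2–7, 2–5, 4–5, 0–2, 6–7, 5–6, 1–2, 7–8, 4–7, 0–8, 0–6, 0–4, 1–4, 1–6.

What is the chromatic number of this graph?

2

1 and 6 are adjacent, so at least 2 colors are needed.
2 colors suffice: 0=red, 1=red, 2=blue, 3=blue, 4=blue, 5=red, 6=blue, 7=red, 8=blue. Each edge has distinct colors on its endpoints.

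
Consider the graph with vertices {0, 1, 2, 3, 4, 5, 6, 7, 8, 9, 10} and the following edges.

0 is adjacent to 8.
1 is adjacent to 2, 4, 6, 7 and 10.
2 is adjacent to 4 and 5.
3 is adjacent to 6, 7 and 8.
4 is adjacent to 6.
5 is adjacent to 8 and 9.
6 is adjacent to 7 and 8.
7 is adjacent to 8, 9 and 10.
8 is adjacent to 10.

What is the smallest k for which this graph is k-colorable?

3, 6, 7, 8 are mutually adjacent (a clique of size 4), so at least 4 colors are needed.
A valid assignment using 4 colors: 0=b, 1=a, 2=c, 3=d, 4=b, 5=b, 6=c, 7=b, 8=a, 9=a, 10=c. Each edge has distinct colors on its endpoints.

4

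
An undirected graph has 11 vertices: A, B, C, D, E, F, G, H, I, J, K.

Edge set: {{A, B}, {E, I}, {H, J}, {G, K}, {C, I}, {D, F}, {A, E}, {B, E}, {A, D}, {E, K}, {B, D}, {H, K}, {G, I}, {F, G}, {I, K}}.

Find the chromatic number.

3

E, I, K are pairwise adjacent, so at least 3 colors are needed.
3 colors suffice: color 1 → {A, C, F, J, K}; color 2 → {D, E, G, H}; color 3 → {B, I}. No two adjacent vertices share a color.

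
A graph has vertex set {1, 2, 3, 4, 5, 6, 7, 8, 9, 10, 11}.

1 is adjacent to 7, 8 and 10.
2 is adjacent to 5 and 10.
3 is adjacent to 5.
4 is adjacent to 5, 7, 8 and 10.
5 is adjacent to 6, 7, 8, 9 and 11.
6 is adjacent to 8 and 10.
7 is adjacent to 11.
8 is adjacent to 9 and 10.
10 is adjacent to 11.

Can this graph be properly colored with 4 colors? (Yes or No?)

The chromatic number is 3. 5, 8, 9 form a triangle, so at least 3 colors are needed.
A valid assignment using 3 colors: 1=c, 2=b, 3=b, 4=c, 5=a, 6=c, 7=b, 8=b, 9=c, 10=a, 11=c.
Since 4 ≥ 3, a proper 4-coloring certainly exists.

Yes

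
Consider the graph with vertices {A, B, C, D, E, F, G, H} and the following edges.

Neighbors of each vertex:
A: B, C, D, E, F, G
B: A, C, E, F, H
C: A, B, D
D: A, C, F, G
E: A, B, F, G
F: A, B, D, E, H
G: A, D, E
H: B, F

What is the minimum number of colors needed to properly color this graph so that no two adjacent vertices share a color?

A, B, E, F are pairwise adjacent (a clique of size 4), so at least 4 colors are needed.
4 colors suffice: color red → {A, H}; color blue → {C, F, G}; color green → {B, D}; color yellow → {E}. No two adjacent vertices share a color.

4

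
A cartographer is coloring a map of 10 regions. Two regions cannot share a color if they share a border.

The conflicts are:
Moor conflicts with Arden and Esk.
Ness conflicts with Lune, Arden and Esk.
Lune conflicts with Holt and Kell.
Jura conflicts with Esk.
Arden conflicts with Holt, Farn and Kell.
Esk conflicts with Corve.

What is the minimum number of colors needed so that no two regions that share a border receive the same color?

2

Ness and Esk conflict, so at least 2 colors are needed.
2 colors suffice: color 1 → {Lune, Arden, Esk}; color 2 → {Moor, Ness, Jura, Holt, Farn, Kell, Corve}. No two conflicting regions share a color.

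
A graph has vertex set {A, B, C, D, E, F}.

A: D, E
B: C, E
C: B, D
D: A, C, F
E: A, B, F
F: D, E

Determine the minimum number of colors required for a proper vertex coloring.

3

The cycle C-D-F-E-B-C has odd length 5, so it cannot be 2-colored; at least 3 colors are needed.
3 colors suffice: color red → {D, E}; color blue → {A, B, F}; color green → {C}. No two adjacent vertices share a color.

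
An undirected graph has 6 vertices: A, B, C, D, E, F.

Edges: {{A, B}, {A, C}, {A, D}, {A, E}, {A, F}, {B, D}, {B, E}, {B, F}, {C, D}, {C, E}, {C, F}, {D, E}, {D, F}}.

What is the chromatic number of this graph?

4

A, B, D, F form a clique, so at least 4 colors are needed.
4 colors suffice: A=2, B=3, C=3, D=1, E=4, F=4. No two adjacent vertices share a color.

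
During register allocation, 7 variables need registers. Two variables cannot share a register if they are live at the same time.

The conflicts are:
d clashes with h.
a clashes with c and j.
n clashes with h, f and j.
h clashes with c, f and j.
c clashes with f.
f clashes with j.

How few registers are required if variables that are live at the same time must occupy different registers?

4

n, h, f, j all conflict with each other, so at least 4 registers are needed.
4 registers suffice: register 1 → {a, h}; register 2 → {d, c, j}; register 3 → {f}; register 4 → {n}. Every pair that conflicts lands in different registers.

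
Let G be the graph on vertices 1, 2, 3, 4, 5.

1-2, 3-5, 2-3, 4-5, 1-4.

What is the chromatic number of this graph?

3

The cycle 3-5-4-1-2-3 has odd length 5, so it cannot be 2-colored; at least 3 colors are needed.
3 colors suffice: color a → {3, 4}; color b → {1, 5}; color c → {2}. Each edge has distinct colors on its endpoints.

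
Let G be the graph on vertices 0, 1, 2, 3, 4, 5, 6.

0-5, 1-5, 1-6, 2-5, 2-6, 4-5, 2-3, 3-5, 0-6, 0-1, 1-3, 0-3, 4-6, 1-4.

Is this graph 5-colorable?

Yes

The chromatic number is 4. 0, 1, 3, 5 are pairwise adjacent (a clique of size 4), so at least 4 colors are needed.
One proper 4-coloring: 0=yellow, 1=red, 2=red, 3=green, 4=green, 5=blue, 6=blue.
Since 5 ≥ 4, a proper 5-coloring certainly exists.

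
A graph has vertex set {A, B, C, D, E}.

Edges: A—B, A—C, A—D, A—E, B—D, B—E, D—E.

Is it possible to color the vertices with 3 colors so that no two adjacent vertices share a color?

No

A, B, D, E form a clique, so at least 4 colors are needed.
So 3 colors are not enough.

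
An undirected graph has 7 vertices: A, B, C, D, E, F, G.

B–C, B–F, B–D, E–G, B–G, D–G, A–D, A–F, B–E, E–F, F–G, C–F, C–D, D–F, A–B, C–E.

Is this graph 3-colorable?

No

B, D, F, G form a clique, so at least 4 colors are needed.
So 3 colors are not enough.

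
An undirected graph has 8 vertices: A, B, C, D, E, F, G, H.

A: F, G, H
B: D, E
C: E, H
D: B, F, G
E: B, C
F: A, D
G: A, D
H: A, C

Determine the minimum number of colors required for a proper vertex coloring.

3

The cycle H-A-F-D-B-E-C-H has odd length 7, so it cannot be 2-colored; at least 3 colors are needed.
3 colors suffice: color 1 → {A, C, D}; color 2 → {B, F, G, H}; color 3 → {E}. No two adjacent vertices share a color.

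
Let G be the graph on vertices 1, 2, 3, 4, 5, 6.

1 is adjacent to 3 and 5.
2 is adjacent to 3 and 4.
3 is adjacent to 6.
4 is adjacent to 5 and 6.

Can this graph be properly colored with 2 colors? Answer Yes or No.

No

The cycle 5-4-6-3-1-5 has odd length 5, so it cannot be 2-colored; at least 3 colors are needed.
So 2 colors are not enough.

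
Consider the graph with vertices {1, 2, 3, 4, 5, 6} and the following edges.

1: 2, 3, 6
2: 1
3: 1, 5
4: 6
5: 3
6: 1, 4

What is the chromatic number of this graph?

2

1 and 6 are adjacent, so at least 2 colors are needed.
2 colors suffice: 1=a, 2=b, 3=b, 4=a, 5=a, 6=b. Every edge joins two different colors.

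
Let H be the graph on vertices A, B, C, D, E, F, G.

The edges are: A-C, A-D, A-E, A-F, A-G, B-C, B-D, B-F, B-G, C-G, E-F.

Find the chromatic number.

3

B, C, G are pairwise adjacent, so at least 3 colors are needed.
3 colors suffice: A=1, B=1, C=3, D=2, E=3, F=2, G=2. No two adjacent vertices share a color.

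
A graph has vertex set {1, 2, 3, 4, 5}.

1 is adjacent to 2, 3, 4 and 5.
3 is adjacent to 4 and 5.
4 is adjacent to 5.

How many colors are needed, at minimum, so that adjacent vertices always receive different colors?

4

1, 3, 4, 5 are mutually adjacent (a clique of size 4), so at least 4 colors are needed.
A valid assignment using 4 colors: 1=a, 2=b, 3=d, 4=b, 5=c. Every edge joins two different colors.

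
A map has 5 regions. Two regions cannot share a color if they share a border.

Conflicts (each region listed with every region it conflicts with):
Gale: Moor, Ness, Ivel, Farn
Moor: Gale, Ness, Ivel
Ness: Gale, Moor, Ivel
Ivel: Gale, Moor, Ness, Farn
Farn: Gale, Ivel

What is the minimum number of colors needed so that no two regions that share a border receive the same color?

Gale, Moor, Ness, Ivel all conflict with each other, so at least 4 colors are needed.
4 colors suffice: Gale=1, Moor=3, Ness=4, Ivel=2, Farn=3. No two conflicting regions share a color.

4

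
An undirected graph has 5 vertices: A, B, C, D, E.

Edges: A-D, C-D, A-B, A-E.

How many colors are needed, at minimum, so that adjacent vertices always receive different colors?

2

A and E are adjacent, so at least 2 colors are needed.
2 colors suffice: A=1, B=2, C=1, D=2, E=2. Each edge has distinct colors on its endpoints.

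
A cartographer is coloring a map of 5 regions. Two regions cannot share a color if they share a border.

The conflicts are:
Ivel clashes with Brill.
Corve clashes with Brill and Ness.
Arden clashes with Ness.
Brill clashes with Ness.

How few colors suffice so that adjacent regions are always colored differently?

3

Corve, Brill, Ness are mutually in conflict, so at least 3 colors are needed.
3 colors suffice: Ivel=1, Corve=3, Arden=2, Brill=2, Ness=1. No two conflicting regions share a color.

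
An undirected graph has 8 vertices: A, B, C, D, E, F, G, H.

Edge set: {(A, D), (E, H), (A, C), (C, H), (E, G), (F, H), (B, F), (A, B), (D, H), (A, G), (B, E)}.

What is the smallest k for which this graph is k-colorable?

3

The cycle D-A-G-E-H-D has odd length 5, so it cannot be 2-colored; at least 3 colors are needed.
3 colors suffice: color red → {A, H}; color blue → {B, C, D, G}; color green → {E, F}. Each edge has distinct colors on its endpoints.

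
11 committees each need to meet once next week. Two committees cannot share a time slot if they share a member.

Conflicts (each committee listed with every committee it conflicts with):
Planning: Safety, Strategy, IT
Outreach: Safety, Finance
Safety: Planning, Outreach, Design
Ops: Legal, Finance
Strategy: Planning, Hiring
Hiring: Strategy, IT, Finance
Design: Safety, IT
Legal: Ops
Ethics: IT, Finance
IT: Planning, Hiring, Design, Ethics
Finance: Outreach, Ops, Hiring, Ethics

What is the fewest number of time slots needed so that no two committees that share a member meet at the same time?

2

Hiring and IT conflict, so at least 2 time slots are needed.
2 time slots suffice: time slot 1 → {Safety, Strategy, Legal, IT, Finance}; time slot 2 → {Planning, Outreach, Ops, Hiring, Design, Ethics}. Each listed conflict is separated.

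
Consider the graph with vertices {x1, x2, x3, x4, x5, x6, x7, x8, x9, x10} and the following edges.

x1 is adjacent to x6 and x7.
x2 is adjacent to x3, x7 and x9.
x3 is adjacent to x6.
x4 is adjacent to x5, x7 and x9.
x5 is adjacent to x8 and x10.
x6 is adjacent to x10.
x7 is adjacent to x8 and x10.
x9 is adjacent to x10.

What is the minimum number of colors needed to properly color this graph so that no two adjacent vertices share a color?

The cycle x7-x10-x6-x3-x2-x7 has odd length 5, so it cannot be 2-colored; at least 3 colors are needed.
3 colors suffice: color 1 → {x5, x6, x7, x9}; color 2 → {x1, x2, x4, x8, x10}; color 3 → {x3}. Each edge has distinct colors on its endpoints.

3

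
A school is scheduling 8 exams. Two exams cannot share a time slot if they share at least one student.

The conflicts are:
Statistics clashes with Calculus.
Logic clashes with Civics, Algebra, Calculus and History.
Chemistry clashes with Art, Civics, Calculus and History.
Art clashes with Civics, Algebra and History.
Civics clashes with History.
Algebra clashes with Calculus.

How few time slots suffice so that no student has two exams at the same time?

Chemistry, Art, Civics, History are mutually in conflict, so at least 4 time slots are needed.
4 time slots suffice: time slot 1 → {Calculus, History}; time slot 2 → {Statistics, Logic, Art}; time slot 3 → {Chemistry, Algebra}; time slot 4 → {Civics}. Every pair that conflicts lands in different time slots.

4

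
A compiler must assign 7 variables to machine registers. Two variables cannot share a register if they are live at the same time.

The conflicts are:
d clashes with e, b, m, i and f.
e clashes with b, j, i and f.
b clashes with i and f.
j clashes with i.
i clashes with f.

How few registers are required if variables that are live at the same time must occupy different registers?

5

d, e, b, i, f are mutually in conflict, so at least 5 registers are needed.
5 registers suffice: register 1 → {d, j}; register 2 → {e, m}; register 3 → {i}; register 4 → {f}; register 5 → {b}. Every pair that conflicts lands in different registers.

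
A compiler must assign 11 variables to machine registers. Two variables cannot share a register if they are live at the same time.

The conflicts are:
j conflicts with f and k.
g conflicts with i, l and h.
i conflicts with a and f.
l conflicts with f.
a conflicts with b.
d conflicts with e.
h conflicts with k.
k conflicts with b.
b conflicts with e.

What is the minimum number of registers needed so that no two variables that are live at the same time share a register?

2

i and a conflict, so at least 2 registers are needed.
A valid assignment using 2 registers: j=2, g=1, i=2, l=2, a=1, f=1, d=2, h=2, k=1, b=2, e=1. No two conflicting variables share a register.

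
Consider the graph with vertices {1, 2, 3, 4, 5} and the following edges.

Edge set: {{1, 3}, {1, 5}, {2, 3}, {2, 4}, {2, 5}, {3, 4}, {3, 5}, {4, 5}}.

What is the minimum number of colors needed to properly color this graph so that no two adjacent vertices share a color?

4

2, 3, 4, 5 are pairwise adjacent (a clique of size 4), so at least 4 colors are needed.
4 colors suffice: color red → {3}; color blue → {5}; color green → {1, 4}; color yellow → {2}. Every edge joins two different colors.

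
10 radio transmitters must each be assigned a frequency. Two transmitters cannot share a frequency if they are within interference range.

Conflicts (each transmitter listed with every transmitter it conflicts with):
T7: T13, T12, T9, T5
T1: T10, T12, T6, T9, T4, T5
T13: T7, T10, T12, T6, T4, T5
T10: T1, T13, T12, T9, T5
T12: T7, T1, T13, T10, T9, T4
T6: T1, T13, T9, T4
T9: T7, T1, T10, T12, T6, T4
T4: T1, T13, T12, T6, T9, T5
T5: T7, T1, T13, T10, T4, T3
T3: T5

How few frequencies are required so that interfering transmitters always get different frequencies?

4

T1, T6, T9, T4 pairwise conflict, so at least 4 frequencies are needed.
Using 4 frequencies: T7=2, T1=3, T13=3, T10=2, T12=4, T6=4, T9=1, T4=2, T5=1, T3=2. Every pair that conflicts lands in different frequencies.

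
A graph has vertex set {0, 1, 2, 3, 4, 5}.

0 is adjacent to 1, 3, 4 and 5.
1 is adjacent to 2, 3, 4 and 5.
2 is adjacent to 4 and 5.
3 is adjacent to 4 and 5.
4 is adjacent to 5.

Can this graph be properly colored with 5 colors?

Yes

The chromatic number is 5. 0, 1, 3, 4, 5 are mutually adjacent (a clique of size 5), so at least 5 colors are needed.
5 colors suffice: color red → {5}; color blue → {1}; color green → {4}; color yellow → {2, 3}; color purple → {0}.
That is already a proper 5-coloring.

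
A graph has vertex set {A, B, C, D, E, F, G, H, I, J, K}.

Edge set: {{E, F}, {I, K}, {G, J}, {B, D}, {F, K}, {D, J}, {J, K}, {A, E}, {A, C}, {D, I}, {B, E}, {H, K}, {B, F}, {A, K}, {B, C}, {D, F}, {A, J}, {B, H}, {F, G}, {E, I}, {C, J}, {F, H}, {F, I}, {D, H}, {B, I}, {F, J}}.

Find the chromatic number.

B, D, F, I are pairwise adjacent (a clique of size 4), so at least 4 colors are needed.
4 colors suffice: A=red, B=blue, C=green, D=green, E=green, F=red, G=green, H=yellow, I=yellow, J=blue, K=green. Every edge joins two different colors.

4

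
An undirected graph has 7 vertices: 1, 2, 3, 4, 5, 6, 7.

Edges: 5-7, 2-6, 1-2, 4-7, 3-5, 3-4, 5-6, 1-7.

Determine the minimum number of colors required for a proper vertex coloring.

The cycle 1-7-5-6-2-1 has odd length 5, so it cannot be 2-colored; at least 3 colors are needed.
3 colors suffice: 1=c, 2=a, 3=b, 4=a, 5=a, 6=b, 7=b. Each edge has distinct colors on its endpoints.

3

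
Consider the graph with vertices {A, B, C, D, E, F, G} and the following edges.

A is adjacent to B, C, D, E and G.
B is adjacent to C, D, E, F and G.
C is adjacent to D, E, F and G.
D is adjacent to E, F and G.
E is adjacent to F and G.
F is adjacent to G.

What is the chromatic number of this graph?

A, B, C, D, E, G are pairwise adjacent (a clique of size 6), so at least 6 colors are needed.
One proper 6-coloring: A=6, B=3, C=2, D=1, E=4, F=6, G=5. Each edge has distinct colors on its endpoints.

6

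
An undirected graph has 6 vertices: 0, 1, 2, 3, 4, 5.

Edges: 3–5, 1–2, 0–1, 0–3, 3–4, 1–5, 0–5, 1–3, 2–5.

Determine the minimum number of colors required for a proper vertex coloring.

4

0, 1, 3, 5 are mutually adjacent (a clique of size 4), so at least 4 colors are needed.
4 colors suffice: color a → {1, 4}; color b → {2, 3}; color c → {5}; color d → {0}. Every edge joins two different colors.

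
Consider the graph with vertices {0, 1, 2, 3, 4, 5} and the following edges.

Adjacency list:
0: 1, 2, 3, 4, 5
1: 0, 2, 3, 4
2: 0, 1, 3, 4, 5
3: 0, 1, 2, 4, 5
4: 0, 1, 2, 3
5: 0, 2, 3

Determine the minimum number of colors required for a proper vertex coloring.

0, 1, 2, 3, 4 are pairwise adjacent (a clique of size 5), so at least 5 colors are needed.
5 colors suffice: color red → {2}; color blue → {3}; color green → {0}; color yellow → {1, 5}; color purple → {4}. No two adjacent vertices share a color.

5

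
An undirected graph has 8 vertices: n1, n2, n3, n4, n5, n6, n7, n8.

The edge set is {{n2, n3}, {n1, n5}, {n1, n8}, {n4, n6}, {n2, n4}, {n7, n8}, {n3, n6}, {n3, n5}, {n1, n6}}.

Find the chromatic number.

2

n1 and n8 are adjacent, so at least 2 colors are needed.
2 colors suffice: n1=R, n2=B, n3=R, n4=R, n5=B, n6=B, n7=R, n8=B. No two adjacent vertices share a color.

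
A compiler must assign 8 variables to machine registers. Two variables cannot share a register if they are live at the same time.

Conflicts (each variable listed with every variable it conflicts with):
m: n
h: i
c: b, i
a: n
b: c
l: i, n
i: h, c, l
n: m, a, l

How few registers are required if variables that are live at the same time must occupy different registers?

l and n conflict, so at least 2 registers are needed.
2 registers suffice: m=2, h=2, c=2, a=2, b=1, l=2, i=1, n=1. No two conflicting variables share a register.

2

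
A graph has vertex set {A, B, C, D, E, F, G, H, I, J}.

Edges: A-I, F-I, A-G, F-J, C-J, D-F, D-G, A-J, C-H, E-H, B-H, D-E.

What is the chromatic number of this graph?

The cycle D-F-I-A-G-D has odd length 5, so it cannot be 2-colored; at least 3 colors are needed.
3 colors suffice: color 1 → {A, F, H}; color 2 → {B, D, I, J}; color 3 → {C, E, G}. Each edge has distinct colors on its endpoints.

3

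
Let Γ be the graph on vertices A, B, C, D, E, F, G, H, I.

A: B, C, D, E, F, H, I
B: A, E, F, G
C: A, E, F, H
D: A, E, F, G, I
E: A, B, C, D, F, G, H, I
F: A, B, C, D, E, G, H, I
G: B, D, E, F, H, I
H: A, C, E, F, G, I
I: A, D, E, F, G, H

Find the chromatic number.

5

A, D, E, F, I are mutually adjacent (a clique of size 5), so at least 5 colors are needed.
A valid assignment using 5 colors: A=3, B=4, C=5, D=4, E=2, F=1, G=3, H=4, I=5. No two adjacent vertices share a color.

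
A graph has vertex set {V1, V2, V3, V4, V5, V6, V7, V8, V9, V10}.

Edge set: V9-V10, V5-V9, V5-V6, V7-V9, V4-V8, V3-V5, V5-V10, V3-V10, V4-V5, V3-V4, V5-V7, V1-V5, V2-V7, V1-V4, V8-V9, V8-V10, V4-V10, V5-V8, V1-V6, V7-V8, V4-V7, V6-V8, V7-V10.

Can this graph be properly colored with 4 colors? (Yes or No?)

V4, V5, V7, V8, V10 form a clique, so at least 5 colors are needed.
So 4 colors are not enough.

No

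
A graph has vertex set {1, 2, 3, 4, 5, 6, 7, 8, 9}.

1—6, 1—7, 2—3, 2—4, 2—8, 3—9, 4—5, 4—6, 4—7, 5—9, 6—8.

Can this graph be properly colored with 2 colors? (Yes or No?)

No

The cycle 9-5-4-2-3-9 has odd length 5, so it cannot be 2-colored; at least 3 colors are needed.
So 2 colors are not enough.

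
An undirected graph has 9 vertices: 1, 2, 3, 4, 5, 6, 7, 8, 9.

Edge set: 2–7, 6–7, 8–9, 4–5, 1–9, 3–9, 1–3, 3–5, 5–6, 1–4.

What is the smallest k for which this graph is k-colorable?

1, 3, 9 are pairwise adjacent, so at least 3 colors are needed.
A valid assignment using 3 colors: 1=red, 2=blue, 3=blue, 4=blue, 5=red, 6=blue, 7=red, 8=red, 9=green. No two adjacent vertices share a color.

3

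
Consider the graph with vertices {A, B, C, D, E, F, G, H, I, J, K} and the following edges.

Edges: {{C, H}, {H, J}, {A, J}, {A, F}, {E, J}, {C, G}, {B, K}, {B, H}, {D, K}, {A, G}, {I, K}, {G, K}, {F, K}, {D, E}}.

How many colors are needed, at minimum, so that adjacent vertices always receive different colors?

The cycle C-G-A-J-H-C has odd length 5, so it cannot be 2-colored; at least 3 colors are needed.
One proper 3-coloring: A=1, B=2, C=3, D=2, E=1, F=2, G=2, H=1, I=2, J=2, K=1. Every edge joins two different colors.

3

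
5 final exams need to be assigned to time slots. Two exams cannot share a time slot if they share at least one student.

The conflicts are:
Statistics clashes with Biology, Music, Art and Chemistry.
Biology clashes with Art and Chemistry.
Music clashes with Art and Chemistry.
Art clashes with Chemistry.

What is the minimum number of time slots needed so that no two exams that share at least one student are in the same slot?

Statistics, Biology, Art, Chemistry all conflict with each other, so at least 4 time slots are needed.
4 time slots suffice: Statistics=1, Biology=4, Music=4, Art=2, Chemistry=3. Each listed conflict is separated.

4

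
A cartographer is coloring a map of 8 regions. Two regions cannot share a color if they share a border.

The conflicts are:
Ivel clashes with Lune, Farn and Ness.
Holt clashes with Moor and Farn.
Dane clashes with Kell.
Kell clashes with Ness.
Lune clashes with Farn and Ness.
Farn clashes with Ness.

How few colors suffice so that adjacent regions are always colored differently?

4

Ivel, Lune, Farn, Ness pairwise conflict, so at least 4 colors are needed.
A valid assignment using 4 colors: Ivel=4, Holt=2, Moor=1, Dane=2, Kell=1, Lune=3, Farn=1, Ness=2. Every pair that conflicts lands in different colors.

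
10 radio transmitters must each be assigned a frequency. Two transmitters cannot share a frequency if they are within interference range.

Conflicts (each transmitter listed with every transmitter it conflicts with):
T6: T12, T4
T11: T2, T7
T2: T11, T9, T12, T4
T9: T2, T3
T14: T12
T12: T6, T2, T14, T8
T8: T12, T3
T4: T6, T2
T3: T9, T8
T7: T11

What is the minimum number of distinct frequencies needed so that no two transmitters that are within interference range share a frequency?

3

The cycle T8-T3-T9-T2-T12-T8 has odd length 5, so it cannot be 2-colored; at least 3 frequencies are needed.
A valid assignment using 3 frequencies: T6=2, T11=1, T2=2, T9=1, T14=2, T12=1, T8=2, T4=1, T3=3, T7=2. Every pair that conflicts lands in different frequencies.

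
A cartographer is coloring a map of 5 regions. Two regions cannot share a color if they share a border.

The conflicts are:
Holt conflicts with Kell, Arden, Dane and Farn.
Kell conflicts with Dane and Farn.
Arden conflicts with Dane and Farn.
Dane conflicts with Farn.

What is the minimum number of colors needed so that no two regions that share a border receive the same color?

Holt, Kell, Dane, Farn pairwise conflict, so at least 4 colors are needed.
A valid assignment using 4 colors: Holt=3, Kell=4, Arden=4, Dane=2, Farn=1. Each listed conflict is separated.

4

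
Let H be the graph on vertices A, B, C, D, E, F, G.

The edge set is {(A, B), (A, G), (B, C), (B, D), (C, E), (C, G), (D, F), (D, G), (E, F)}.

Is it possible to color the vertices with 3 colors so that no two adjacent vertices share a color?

Yes

The chromatic number is 3. The cycle G-C-E-F-D-G has odd length 5, so it cannot be 2-colored; at least 3 colors are needed.
One proper 3-coloring: A=1, B=2, C=1, D=1, E=2, F=3, G=2.
That is already a proper 3-coloring.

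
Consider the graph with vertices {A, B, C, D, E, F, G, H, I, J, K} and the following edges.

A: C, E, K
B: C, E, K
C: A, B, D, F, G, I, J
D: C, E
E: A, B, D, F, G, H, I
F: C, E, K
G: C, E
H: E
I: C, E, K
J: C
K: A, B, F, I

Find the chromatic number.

E and G are adjacent, so at least 2 colors are needed.
2 colors suffice: color red → {C, E, K}; color blue → {A, B, D, F, G, H, I, J}. No two adjacent vertices share a color.

2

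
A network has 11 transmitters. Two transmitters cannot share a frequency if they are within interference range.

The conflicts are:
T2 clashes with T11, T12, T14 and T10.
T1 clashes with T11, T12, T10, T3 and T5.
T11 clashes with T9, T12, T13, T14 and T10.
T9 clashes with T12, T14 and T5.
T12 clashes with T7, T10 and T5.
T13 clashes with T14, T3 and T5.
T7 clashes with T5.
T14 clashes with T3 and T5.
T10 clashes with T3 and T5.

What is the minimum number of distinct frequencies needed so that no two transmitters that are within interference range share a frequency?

T1, T12, T10, T5 pairwise conflict, so at least 4 frequencies are needed.
A valid assignment using 4 frequencies: T2=4, T1=4, T11=2, T9=3, T12=1, T13=3, T7=3, T14=1, T10=3, T3=2, T5=2. No two conflicting transmitters share a frequency.

4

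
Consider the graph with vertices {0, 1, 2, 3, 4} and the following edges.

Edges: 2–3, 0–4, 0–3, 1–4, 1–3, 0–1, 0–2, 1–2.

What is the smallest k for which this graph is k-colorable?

4

0, 1, 2, 3 are mutually adjacent (a clique of size 4), so at least 4 colors are needed.
4 colors suffice: color a → {1}; color b → {0}; color c → {3, 4}; color d → {2}. No two adjacent vertices share a color.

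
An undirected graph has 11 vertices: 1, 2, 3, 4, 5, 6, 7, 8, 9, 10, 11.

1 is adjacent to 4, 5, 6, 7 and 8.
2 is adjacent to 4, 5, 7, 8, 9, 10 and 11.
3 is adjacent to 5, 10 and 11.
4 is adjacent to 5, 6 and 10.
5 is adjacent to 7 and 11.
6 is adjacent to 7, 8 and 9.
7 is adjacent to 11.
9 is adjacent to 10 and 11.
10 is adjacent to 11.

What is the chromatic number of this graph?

2, 9, 10, 11 are mutually adjacent (a clique of size 4), so at least 4 colors are needed.
One proper 4-coloring: 1=c, 2=a, 3=a, 4=d, 5=b, 6=a, 7=d, 8=b, 9=d, 10=b, 11=c. No two adjacent vertices share a color.

4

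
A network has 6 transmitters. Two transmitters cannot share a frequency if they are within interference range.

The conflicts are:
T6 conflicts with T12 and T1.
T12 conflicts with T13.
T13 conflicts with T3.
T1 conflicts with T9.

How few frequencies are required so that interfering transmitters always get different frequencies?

T6 and T12 conflict, so at least 2 frequencies are needed.
A valid assignment using 2 frequencies: T6=1, T12=2, T13=1, T1=2, T3=2, T9=1. Every pair that conflicts lands in different frequencies.

2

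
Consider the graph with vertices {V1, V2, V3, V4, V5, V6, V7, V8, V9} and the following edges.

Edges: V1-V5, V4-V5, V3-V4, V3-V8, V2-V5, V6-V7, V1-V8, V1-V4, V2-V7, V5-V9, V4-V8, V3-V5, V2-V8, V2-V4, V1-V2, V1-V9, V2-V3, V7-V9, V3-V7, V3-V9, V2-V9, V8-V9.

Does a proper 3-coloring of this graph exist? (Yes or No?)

No

V2, V3, V5, V9 are pairwise adjacent (a clique of size 4), so at least 4 colors are needed.
So 3 colors are not enough.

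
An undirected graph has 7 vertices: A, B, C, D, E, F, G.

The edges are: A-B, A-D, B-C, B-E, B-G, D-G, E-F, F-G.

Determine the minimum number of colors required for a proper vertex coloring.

B and C are adjacent, so at least 2 colors are needed.
One proper 2-coloring: A=2, B=1, C=2, D=1, E=2, F=1, G=2. Every edge joins two different colors.

2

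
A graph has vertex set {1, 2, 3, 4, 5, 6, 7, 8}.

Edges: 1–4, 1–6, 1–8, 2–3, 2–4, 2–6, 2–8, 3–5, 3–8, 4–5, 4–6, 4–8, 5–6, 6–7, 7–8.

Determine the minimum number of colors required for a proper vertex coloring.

3

4, 5, 6 are mutually adjacent, so at least 3 colors are needed.
3 colors suffice: 1=green, 2=green, 3=blue, 4=blue, 5=green, 6=red, 7=blue, 8=red. No two adjacent vertices share a color.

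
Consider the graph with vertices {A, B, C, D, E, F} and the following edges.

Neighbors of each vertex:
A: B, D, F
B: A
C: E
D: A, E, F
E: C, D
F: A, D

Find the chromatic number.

3

A, D, F are mutually adjacent, so at least 3 colors are needed.
One proper 3-coloring: A=1, B=2, C=2, D=2, E=1, F=3. Every edge joins two different colors.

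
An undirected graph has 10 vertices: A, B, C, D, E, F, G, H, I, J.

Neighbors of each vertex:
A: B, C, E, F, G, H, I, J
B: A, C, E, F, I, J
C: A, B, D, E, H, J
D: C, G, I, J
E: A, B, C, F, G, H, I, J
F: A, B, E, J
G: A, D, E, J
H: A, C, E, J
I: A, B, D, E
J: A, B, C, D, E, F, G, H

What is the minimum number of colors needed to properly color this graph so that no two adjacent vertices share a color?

A, C, E, H, J are pairwise adjacent (a clique of size 5), so at least 5 colors are needed.
A valid assignment using 5 colors: A=red, B=yellow, C=purple, D=red, E=green, F=purple, G=yellow, H=yellow, I=blue, J=blue. No two adjacent vertices share a color.

5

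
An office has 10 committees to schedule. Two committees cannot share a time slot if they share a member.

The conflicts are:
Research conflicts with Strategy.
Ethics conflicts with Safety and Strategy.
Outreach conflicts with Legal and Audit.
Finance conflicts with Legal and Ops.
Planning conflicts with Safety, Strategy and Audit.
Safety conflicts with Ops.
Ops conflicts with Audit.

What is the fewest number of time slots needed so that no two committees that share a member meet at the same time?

The cycle Finance-Ops-Audit-Outreach-Legal-Finance has odd length 5, so it cannot be 2-colored; at least 3 time slots are needed.
3 time slots suffice: time slot 1 → {Finance, Safety, Strategy, Audit}; time slot 2 → {Research, Ethics, Outreach, Planning, Ops}; time slot 3 → {Legal}. Every pair that conflicts lands in different time slots.

3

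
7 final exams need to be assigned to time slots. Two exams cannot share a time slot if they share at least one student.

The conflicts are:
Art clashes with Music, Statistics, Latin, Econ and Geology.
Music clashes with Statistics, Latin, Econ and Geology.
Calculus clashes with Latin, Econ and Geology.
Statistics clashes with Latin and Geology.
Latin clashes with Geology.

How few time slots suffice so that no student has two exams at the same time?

5

Art, Music, Statistics, Latin, Geology all conflict with each other, so at least 5 time slots are needed.
Using 5 time slots: Art=4, Music=1, Calculus=1, Statistics=5, Latin=2, Econ=2, Geology=3. Each listed conflict is separated.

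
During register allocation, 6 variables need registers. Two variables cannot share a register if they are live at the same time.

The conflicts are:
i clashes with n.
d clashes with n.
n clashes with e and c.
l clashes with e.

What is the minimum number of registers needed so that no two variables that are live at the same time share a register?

2

n and c conflict, so at least 2 registers are needed.
2 registers suffice: register 1 → {n, l}; register 2 → {i, d, e, c}. No two conflicting variables share a register.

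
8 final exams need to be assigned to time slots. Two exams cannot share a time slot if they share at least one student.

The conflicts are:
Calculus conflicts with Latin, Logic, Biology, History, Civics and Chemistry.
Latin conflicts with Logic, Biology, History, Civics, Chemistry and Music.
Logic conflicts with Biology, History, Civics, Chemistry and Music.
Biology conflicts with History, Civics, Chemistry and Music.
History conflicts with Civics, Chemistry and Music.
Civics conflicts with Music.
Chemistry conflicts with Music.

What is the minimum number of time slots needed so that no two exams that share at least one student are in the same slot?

Latin, Logic, Biology, History, Chemistry, Music are mutually in conflict, so at least 6 time slots are needed.
6 time slots suffice: time slot 1 → {Biology}; time slot 2 → {History}; time slot 3 → {Logic}; time slot 4 → {Latin}; time slot 5 → {Calculus, Music}; time slot 6 → {Civics, Chemistry}. Each listed conflict is separated.

6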